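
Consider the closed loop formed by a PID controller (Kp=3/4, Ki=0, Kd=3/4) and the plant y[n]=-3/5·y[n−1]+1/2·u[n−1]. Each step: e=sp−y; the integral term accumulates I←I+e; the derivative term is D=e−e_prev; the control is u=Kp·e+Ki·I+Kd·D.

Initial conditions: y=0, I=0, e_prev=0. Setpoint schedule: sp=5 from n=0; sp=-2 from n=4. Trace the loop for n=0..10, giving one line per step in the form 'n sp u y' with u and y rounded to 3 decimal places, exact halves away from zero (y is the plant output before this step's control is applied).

0 5 7.500 0.000
1 5 -1.875 3.750
2 5 11.344 -3.188
3 5 -10.017 7.584
4 -2 13.277 -9.559
5 -2 -27.231 12.374
6 -2 39.340 -21.040
7 -2 -65.721 32.294
8 -2 101.075 -52.237
9 -2 -163.497 81.880
10 -2 256.224 -130.876

(exact arithmetic carried between steps; '≈' marks a value shown rounded to 6 d.p. or computed from one; I and e_prev carry over from the previous line; the table rounds u and y to 3 d.p., halves away from zero)
n=0: y=0, sp=5, e=sp−y=5; I=5, D=e−e_prev=5; u=3/4·5+0·5+3/4·5=7.5; next y=-3/5·0+1/2·7.5=3.75
n=1: y=3.75, sp=5, e=sp−y=1.25; I=6.25, D=e−e_prev=-3.75; u=3/4·1.25+0·6.25+3/4·(-3.75)=-1.875; next y=-3/5·3.75+1/2·(-1.875)=-3.1875
n=2: y=-3.1875, sp=5, e=sp−y=8.1875; I=14.4375, D=e−e_prev=6.9375; u=3/4·8.1875+0·14.4375+3/4·6.9375=11.34375; next y=-3/5·(-3.1875)+1/2·11.34375=7.584375
n=3: y=7.584375, sp=5, e=sp−y=-2.584375; I=11.853125, D=e−e_prev=-10.771875; u=3/4·(-2.584375)+0·11.853125+3/4·(-10.771875)≈-10.017188; next y=-3/5·7.584375+1/2·(-10.017188)≈-9.559219
n=4: y≈-9.559219, sp=-2, e=sp−y≈7.559219; I≈19.412344, D=e−e_prev≈10.143594; u=3/4·7.559219+0·19.412344+3/4·10.143594≈13.277109; next y=-3/5·(-9.559219)+1/2·13.277109≈12.374086
n=5: y≈12.374086, sp=-2, e=sp−y≈-14.374086; I≈5.038258, D=e−e_prev≈-21.933305; u=3/4·(-14.374086)+0·5.038258+3/4·(-21.933305)≈-27.230543; next y=-3/5·12.374086+1/2·(-27.230543)≈-21.039723
n=6: y≈-21.039723, sp=-2, e=sp−y≈19.039723; I≈24.077981, D=e−e_prev≈33.413809; u=3/4·19.039723+0·24.077981+3/4·33.413809≈39.340149; next y=-3/5·(-21.039723)+1/2·39.340149≈32.293908
n=7: y≈32.293908, sp=-2, e=sp−y≈-34.293908; I≈-10.215927, D=e−e_prev≈-53.333631; u=3/4·(-34.293908)+0·(-10.215927)+3/4·(-53.333631)≈-65.720655; next y=-3/5·32.293908+1/2·(-65.720655)≈-52.236672
n=8: y≈-52.236672, sp=-2, e=sp−y≈50.236672; I≈40.020745, D=e−e_prev≈84.530581; u=3/4·50.236672+0·40.020745+3/4·84.530581≈101.075440; next y=-3/5·(-52.236672)+1/2·101.075440≈81.879723
n=9: y≈81.879723, sp=-2, e=sp−y≈-83.879723; I≈-43.858978, D=e−e_prev≈-134.116396; u=3/4·(-83.879723)+0·(-43.858978)+3/4·(-134.116396)≈-163.497089; next y=-3/5·81.879723+1/2·(-163.497089)≈-130.876379
n=10: y≈-130.876379, sp=-2, e=sp−y≈128.876379; I≈85.017400, D=e−e_prev≈212.756102; u=3/4·128.876379+0·85.017400+3/4·212.756102≈256.224361; next y=-3/5·(-130.876379)+1/2·256.224361≈206.638008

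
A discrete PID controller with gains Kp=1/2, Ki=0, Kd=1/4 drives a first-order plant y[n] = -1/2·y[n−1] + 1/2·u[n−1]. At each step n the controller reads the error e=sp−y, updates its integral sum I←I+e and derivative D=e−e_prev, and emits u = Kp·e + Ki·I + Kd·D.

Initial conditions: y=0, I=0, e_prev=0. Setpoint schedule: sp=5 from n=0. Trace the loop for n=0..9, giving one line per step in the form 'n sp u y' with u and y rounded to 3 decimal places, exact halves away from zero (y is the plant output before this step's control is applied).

(exact arithmetic carried between steps; '≈' marks a value shown rounded to 6 d.p. or computed from one; I and e_prev carry over from the previous line; the table rounds u and y to 3 d.p., halves away from zero)
n=0: y=0, sp=5, e=sp−y=5; I=5, D=e−e_prev=5; u=1/2·5+0·5+1/4·5=3.75; next y=-1/2·0+1/2·3.75=1.875
n=1: y=1.875, sp=5, e=sp−y=3.125; I=8.125, D=e−e_prev=-1.875; u=1/2·3.125+0·8.125+1/4·(-1.875)=1.09375; next y=-1/2·1.875+1/2·1.09375=-0.390625
n=2: y=-0.390625, sp=5, e=sp−y=5.390625; I=13.515625, D=e−e_prev=2.265625; u=1/2·5.390625+0·13.515625+1/4·2.265625≈3.261719; next y=-1/2·(-0.390625)+1/2·3.261719≈1.826172
n=3: y≈1.826172, sp=5, e=sp−y≈3.173828; I≈16.689453, D=e−e_prev≈-2.216797; u=1/2·3.173828+0·16.689453+1/4·(-2.216797)≈1.032715; next y=-1/2·1.826172+1/2·1.032715≈-0.396729
n=4: y≈-0.396729, sp=5, e=sp−y≈5.396729; I≈22.086182, D=e−e_prev≈2.222900; u=1/2·5.396729+0·22.086182+1/4·2.222900≈3.254089; next y=-1/2·(-0.396729)+1/2·3.254089≈1.825409
n=5: y≈1.825409, sp=5, e=sp−y≈3.174591; I≈25.260773, D=e−e_prev≈-2.222137; u=1/2·3.174591+0·25.260773+1/4·(-2.222137)≈1.031761; next y=-1/2·1.825409+1/2·1.031761≈-0.396824
n=6: y≈-0.396824, sp=5, e=sp−y≈5.396824; I≈30.657597, D=e−e_prev≈2.222233; u=1/2·5.396824+0·30.657597+1/4·2.222233≈3.253970; next y=-1/2·(-0.396824)+1/2·3.253970≈1.825397
n=7: y≈1.825397, sp=5, e=sp−y≈3.174603; I≈33.832200, D=e−e_prev≈-2.222221; u=1/2·3.174603+0·33.832200+1/4·(-2.222221)≈1.031746; next y=-1/2·1.825397+1/2·1.031746≈-0.396825
n=8: y≈-0.396825, sp=5, e=sp−y≈5.396825; I≈39.229025, D=e−e_prev≈2.222222; u=1/2·5.396825+0·39.229025+1/4·2.222222≈3.253968; next y=-1/2·(-0.396825)+1/2·3.253968≈1.825397
n=9: y≈1.825397, sp=5, e=sp−y≈3.174603; I≈42.403628, D=e−e_prev≈-2.222222; u=1/2·3.174603+0·42.403628+1/4·(-2.222222)≈1.031746; next y=-1/2·1.825397+1/2·1.031746≈-0.396825

0 5 3.750 0.000
1 5 1.094 1.875
2 5 3.262 -0.391
3 5 1.033 1.826
4 5 3.254 -0.397
5 5 1.032 1.825
6 5 3.254 -0.397
7 5 1.032 1.825
8 5 3.254 -0.397
9 5 1.032 1.825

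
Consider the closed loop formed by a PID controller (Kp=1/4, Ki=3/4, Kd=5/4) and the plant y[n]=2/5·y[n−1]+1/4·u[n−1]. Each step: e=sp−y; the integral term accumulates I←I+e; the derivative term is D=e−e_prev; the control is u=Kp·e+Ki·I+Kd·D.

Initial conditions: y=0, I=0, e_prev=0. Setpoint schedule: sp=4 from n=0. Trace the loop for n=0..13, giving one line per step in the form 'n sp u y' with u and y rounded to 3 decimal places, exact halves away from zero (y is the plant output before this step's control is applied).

(exact arithmetic carried between steps; '≈' marks a value shown rounded to 6 d.p. or computed from one; I and e_prev carry over from the previous line; the table rounds u and y to 3 d.p., halves away from zero)
n=0: y=0, sp=4, e=sp−y=4; I=4, D=e−e_prev=4; u=1/4·4+3/4·4+5/4·4=9; next y=2/5·0+1/4·9=2.25
n=1: y=2.25, sp=4, e=sp−y=1.75; I=5.75, D=e−e_prev=-2.25; u=1/4·1.75+3/4·5.75+5/4·(-2.25)=1.9375; next y=2/5·2.25+1/4·1.9375=1.384375
n=2: y=1.384375, sp=4, e=sp−y=2.615625; I=8.365625, D=e−e_prev=0.865625; u=1/4·2.615625+3/4·8.365625+5/4·0.865625≈8.010156; next y=2/5·1.384375+1/4·8.010156≈2.556289
n=3: y≈2.556289, sp=4, e=sp−y≈1.443711; I≈9.809336, D=e−e_prev≈-1.171914; u=1/4·1.443711+3/4·9.809336+5/4·(-1.171914)≈6.253037; next y=2/5·2.556289+1/4·6.253037≈2.585775
n=4: y≈2.585775, sp=4, e=sp−y≈1.414225; I≈11.223561, D=e−e_prev≈-0.029486; u=1/4·1.414225+3/4·11.223561+5/4·(-0.029486)≈8.734370; next y=2/5·2.585775+1/4·8.734370≈3.217902
n=5: y≈3.217902, sp=4, e=sp−y≈0.782098; I≈12.005659, D=e−e_prev≈-0.632127; u=1/4·0.782098+3/4·12.005659+5/4·(-0.632127)≈8.409609; next y=2/5·3.217902+1/4·8.409609≈3.389563
n=6: y≈3.389563, sp=4, e=sp−y≈0.610437; I≈12.616095, D=e−e_prev≈-0.171661; u=1/4·0.610437+3/4·12.616095+5/4·(-0.171661)≈9.400105; next y=2/5·3.389563+1/4·9.400105≈3.705851
n=7: y≈3.705851, sp=4, e=sp−y≈0.294149; I≈12.910244, D=e−e_prev≈-0.316288; u=1/4·0.294149+3/4·12.910244+5/4·(-0.316288)≈9.360860; next y=2/5·3.705851+1/4·9.360860≈3.822556
n=8: y≈3.822556, sp=4, e=sp−y≈0.177444; I≈13.087688, D=e−e_prev≈-0.116704; u=1/4·0.177444+3/4·13.087688+5/4·(-0.116704)≈9.714247; next y=2/5·3.822556+1/4·9.714247≈3.957584
n=9: y≈3.957584, sp=4, e=sp−y≈0.042416; I≈13.130104, D=e−e_prev≈-0.135029; u=1/4·0.042416+3/4·13.130104+5/4·(-0.135029)≈9.689397; next y=2/5·3.957584+1/4·9.689397≈4.005383
n=10: y≈4.005383, sp=4, e=sp−y≈-0.005383; I≈13.124722, D=e−e_prev≈-0.047799; u=1/4·(-0.005383)+3/4·13.124722+5/4·(-0.047799)≈9.782447; next y=2/5·4.005383+1/4·9.782447≈4.047765
n=11: y≈4.047765, sp=4, e=sp−y≈-0.047765; I≈13.076957, D=e−e_prev≈-0.042382; u=1/4·(-0.047765)+3/4·13.076957+5/4·(-0.042382)≈9.742799; next y=2/5·4.047765+1/4·9.742799≈4.054806
n=12: y≈4.054806, sp=4, e=sp−y≈-0.054806; I≈13.022151, D=e−e_prev≈-0.007041; u=1/4·(-0.054806)+3/4·13.022151+5/4·(-0.007041)≈9.744111; next y=2/5·4.054806+1/4·9.744111≈4.057950
n=13: y≈4.057950, sp=4, e=sp−y≈-0.057950; I≈12.964201, D=e−e_prev≈-0.003144; u=1/4·(-0.057950)+3/4·12.964201+5/4·(-0.003144)≈9.704733; next y=2/5·4.057950+1/4·9.704733≈4.049363

0 4 9.000 0.000
1 4 1.938 2.250
2 4 8.010 1.384
3 4 6.253 2.556
4 4 8.734 2.586
5 4 8.410 3.218
6 4 9.400 3.390
7 4 9.361 3.706
8 4 9.714 3.823
9 4 9.689 3.958
10 4 9.782 4.005
11 4 9.743 4.048
12 4 9.744 4.055
13 4 9.705 4.058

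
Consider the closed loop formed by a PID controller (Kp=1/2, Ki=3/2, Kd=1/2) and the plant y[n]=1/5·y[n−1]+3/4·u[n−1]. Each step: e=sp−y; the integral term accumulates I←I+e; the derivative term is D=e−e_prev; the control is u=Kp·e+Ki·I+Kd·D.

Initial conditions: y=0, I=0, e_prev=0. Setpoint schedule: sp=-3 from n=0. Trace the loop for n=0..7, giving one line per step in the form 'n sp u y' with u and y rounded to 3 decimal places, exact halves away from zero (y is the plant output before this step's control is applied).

(exact arithmetic carried between steps; '≈' marks a value shown rounded to 6 d.p. or computed from one; I and e_prev carry over from the previous line; the table rounds u and y to 3 d.p., halves away from zero)
n=0: y=0, sp=-3, e=sp−y=-3; I=-3, D=e−e_prev=-3; u=1/2·(-3)+3/2·(-3)+1/2·(-3)=-7.5; next y=1/5·0+3/4·(-7.5)=-5.625
n=1: y=-5.625, sp=-3, e=sp−y=2.625; I=-0.375, D=e−e_prev=5.625; u=1/2·2.625+3/2·(-0.375)+1/2·5.625=3.5625; next y=1/5·(-5.625)+3/4·3.5625=1.546875
n=2: y=1.546875, sp=-3, e=sp−y=-4.546875; I=-4.921875, D=e−e_prev=-7.171875; u=1/2·(-4.546875)+3/2·(-4.921875)+1/2·(-7.171875)≈-13.242188; next y=1/5·1.546875+3/4·(-13.242188)≈-9.622266
n=3: y≈-9.622266, sp=-3, e=sp−y≈6.622266; I≈1.700391, D=e−e_prev≈11.169141; u=1/2·6.622266+3/2·1.700391+1/2·11.169141≈11.446289; next y=1/5·(-9.622266)+3/4·11.446289≈6.660264
n=4: y≈6.660264, sp=-3, e=sp−y≈-9.660264; I≈-7.959873, D=e−e_prev≈-16.282529; u=1/2·(-9.660264)+3/2·(-7.959873)+1/2·(-16.282529)≈-24.911206; next y=1/5·6.660264+3/4·(-24.911206)≈-17.351352
n=5: y≈-17.351352, sp=-3, e=sp−y≈14.351352; I≈6.391479, D=e−e_prev≈24.011615; u=1/2·14.351352+3/2·6.391479+1/2·24.011615≈28.768702; next y=1/5·(-17.351352)+3/4·28.768702≈18.106256
n=6: y≈18.106256, sp=-3, e=sp−y≈-21.106256; I≈-14.714777, D=e−e_prev≈-35.457608; u=1/2·(-21.106256)+3/2·(-14.714777)+1/2·(-35.457608)≈-50.354098; next y=1/5·18.106256+3/4·(-50.354098)≈-34.144322
n=7: y≈-34.144322, sp=-3, e=sp−y≈31.144322; I≈16.429545, D=e−e_prev≈52.250578; u=1/2·31.144322+3/2·16.429545+1/2·52.250578≈66.341767; next y=1/5·(-34.144322)+3/4·66.341767≈42.927461

0 -3 -7.500 0.000
1 -3 3.563 -5.625
2 -3 -13.242 1.547
3 -3 11.446 -9.622
4 -3 -24.911 6.660
5 -3 28.769 -17.351
6 -3 -50.354 18.106
7 -3 66.342 -34.144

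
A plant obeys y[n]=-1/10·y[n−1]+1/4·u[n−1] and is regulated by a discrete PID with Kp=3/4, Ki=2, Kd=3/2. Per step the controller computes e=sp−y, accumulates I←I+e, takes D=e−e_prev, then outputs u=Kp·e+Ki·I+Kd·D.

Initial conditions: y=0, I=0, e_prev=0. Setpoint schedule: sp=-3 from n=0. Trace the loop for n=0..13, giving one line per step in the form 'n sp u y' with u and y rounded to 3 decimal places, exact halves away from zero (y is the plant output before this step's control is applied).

(exact arithmetic carried between steps; '≈' marks a value shown rounded to 6 d.p. or computed from one; I and e_prev carry over from the previous line; the table rounds u and y to 3 d.p., halves away from zero)
n=0: y=0, sp=-3, e=sp−y=-3; I=-3, D=e−e_prev=-3; u=3/4·(-3)+2·(-3)+3/2·(-3)=-12.75; next y=-1/10·0+1/4·(-12.75)=-3.1875
n=1: y=-3.1875, sp=-3, e=sp−y=0.1875; I=-2.8125, D=e−e_prev=3.1875; u=3/4·0.1875+2·(-2.8125)+3/2·3.1875=-0.703125; next y=-1/10·(-3.1875)+1/4·(-0.703125)≈0.142969
n=2: y≈0.142969, sp=-3, e=sp−y≈-3.142969; I≈-5.955469, D=e−e_prev≈-3.330469; u=3/4·(-3.142969)+2·(-5.955469)+3/2·(-3.330469)≈-19.263867; next y=-1/10·0.142969+1/4·(-19.263867)≈-4.830264
n=3: y≈-4.830264, sp=-3, e=sp−y≈1.830264; I≈-4.125205, D=e−e_prev≈4.973232; u=3/4·1.830264+2·(-4.125205)+3/2·4.973232≈0.582136; next y=-1/10·(-4.830264)+1/4·0.582136≈0.628560
n=4: y≈0.628560, sp=-3, e=sp−y≈-3.628560; I≈-7.753766, D=e−e_prev≈-5.458824; u=3/4·(-3.628560)+2·(-7.753766)+3/2·(-5.458824)≈-26.417187; next y=-1/10·0.628560+1/4·(-26.417187)≈-6.667153
n=5: y≈-6.667153, sp=-3, e=sp−y≈3.667153; I≈-4.086613, D=e−e_prev≈7.295713; u=3/4·3.667153+2·(-4.086613)+3/2·7.295713≈5.520709; next y=-1/10·(-6.667153)+1/4·5.520709≈2.046893
n=6: y≈2.046893, sp=-3, e=sp−y≈-5.046893; I≈-9.133505, D=e−e_prev≈-8.714046; u=3/4·(-5.046893)+2·(-9.133505)+3/2·(-8.714046)≈-35.123248; next y=-1/10·2.046893+1/4·(-35.123248)≈-8.985501
n=7: y≈-8.985501, sp=-3, e=sp−y≈5.985501; I≈-3.148004, D=e−e_prev≈11.032394; u=3/4·5.985501+2·(-3.148004)+3/2·11.032394≈14.741709; next y=-1/10·(-8.985501)+1/4·14.741709≈4.583977
n=8: y≈4.583977, sp=-3, e=sp−y≈-7.583977; I≈-10.731981, D=e−e_prev≈-13.569479; u=3/4·(-7.583977)+2·(-10.731981)+3/2·(-13.569479)≈-47.506164; next y=-1/10·4.583977+1/4·(-47.506164)≈-12.334939
n=9: y≈-12.334939, sp=-3, e=sp−y≈9.334939; I≈-1.397043, D=e−e_prev≈16.918916; u=3/4·9.334939+2·(-1.397043)+3/2·16.918916≈29.585493; next y=-1/10·(-12.334939)+1/4·29.585493≈8.629867
n=10: y≈8.629867, sp=-3, e=sp−y≈-11.629867; I≈-13.026910, D=e−e_prev≈-20.964806; u=3/4·(-11.629867)+2·(-13.026910)+3/2·(-20.964806)≈-66.223429; next y=-1/10·8.629867+1/4·(-66.223429)≈-17.418844
n=11: y≈-17.418844, sp=-3, e=sp−y≈14.418844; I≈1.391934, D=e−e_prev≈26.048711; u=3/4·14.418844+2·1.391934+3/2·26.048711≈52.671068; next y=-1/10·(-17.418844)+1/4·52.671068≈14.909651
n=12: y≈14.909651, sp=-3, e=sp−y≈-17.909651; I≈-16.517717, D=e−e_prev≈-32.328495; u=3/4·(-17.909651)+2·(-16.517717)+3/2·(-32.328495)≈-94.960416; next y=-1/10·14.909651+1/4·(-94.960416)≈-25.231069
n=13: y≈-25.231069, sp=-3, e=sp−y≈22.231069; I≈5.713352, D=e−e_prev≈40.140720; u=3/4·22.231069+2·5.713352+3/2·40.140720≈88.311086; next y=-1/10·(-25.231069)+1/4·88.311086≈24.600878

0 -3 -12.750 0.000
1 -3 -0.703 -3.188
2 -3 -19.264 0.143
3 -3 0.582 -4.830
4 -3 -26.417 0.629
5 -3 5.521 -6.667
6 -3 -35.123 2.047
7 -3 14.742 -8.986
8 -3 -47.506 4.584
9 -3 29.585 -12.335
10 -3 -66.223 8.630
11 -3 52.671 -17.419
12 -3 -94.960 14.910
13 -3 88.311 -25.231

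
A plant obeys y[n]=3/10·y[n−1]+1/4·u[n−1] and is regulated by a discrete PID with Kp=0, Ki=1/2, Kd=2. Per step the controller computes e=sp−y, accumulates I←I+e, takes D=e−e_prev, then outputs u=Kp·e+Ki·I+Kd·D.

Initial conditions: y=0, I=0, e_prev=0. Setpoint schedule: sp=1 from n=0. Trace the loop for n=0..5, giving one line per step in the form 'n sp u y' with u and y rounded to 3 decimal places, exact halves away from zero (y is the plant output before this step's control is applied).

0 1 2.500 0.000
1 1 -0.563 0.625
2 1 2.320 0.047
3 1 0.272 0.594
4 1 2.439 0.246
5 1 1.027 0.684

(exact arithmetic carried between steps; '≈' marks a value shown rounded to 6 d.p. or computed from one; I and e_prev carry over from the previous line; the table rounds u and y to 3 d.p., halves away from zero)
n=0: y=0, sp=1, e=sp−y=1; I=1, D=e−e_prev=1; u=0·1+1/2·1+2·1=2.5; next y=3/10·0+1/4·2.5=0.625
n=1: y=0.625, sp=1, e=sp−y=0.375; I=1.375, D=e−e_prev=-0.625; u=0·0.375+1/2·1.375+2·(-0.625)=-0.5625; next y=3/10·0.625+1/4·(-0.5625)=0.046875
n=2: y=0.046875, sp=1, e=sp−y=0.953125; I=2.328125, D=e−e_prev=0.578125; u=0·0.953125+1/2·2.328125+2·0.578125≈2.320313; next y=3/10·0.046875+1/4·2.320313≈0.594141
n=3: y≈0.594141, sp=1, e=sp−y≈0.405859; I≈2.733984, D=e−e_prev≈-0.547266; u=0·0.405859+1/2·2.733984+2·(-0.547266)≈0.272461; next y=3/10·0.594141+1/4·0.272461≈0.246357
n=4: y≈0.246357, sp=1, e=sp−y≈0.753643; I≈3.487627, D=e−e_prev≈0.347783; u=0·0.753643+1/2·3.487627+2·0.347783≈2.439380; next y=3/10·0.246357+1/4·2.439380≈0.683752
n=5: y≈0.683752, sp=1, e=sp−y≈0.316248; I≈3.803875, D=e−e_prev≈-0.437395; u=0·0.316248+1/2·3.803875+2·(-0.437395)≈1.027148; next y=3/10·0.683752+1/4·1.027148≈0.461913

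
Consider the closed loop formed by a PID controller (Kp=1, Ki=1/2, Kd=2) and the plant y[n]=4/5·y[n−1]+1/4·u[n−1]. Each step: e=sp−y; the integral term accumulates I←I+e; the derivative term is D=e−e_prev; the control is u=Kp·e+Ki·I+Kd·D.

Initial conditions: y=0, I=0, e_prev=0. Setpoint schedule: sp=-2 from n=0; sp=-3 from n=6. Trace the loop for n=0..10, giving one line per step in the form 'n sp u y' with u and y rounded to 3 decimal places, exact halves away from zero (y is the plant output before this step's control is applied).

(exact arithmetic carried between steps; '≈' marks a value shown rounded to 6 d.p. or computed from one; I and e_prev carry over from the previous line; the table rounds u and y to 3 d.p., halves away from zero)
n=0: y=0, sp=-2, e=sp−y=-2; I=-2, D=e−e_prev=-2; u=1·(-2)+1/2·(-2)+2·(-2)=-7; next y=4/5·0+1/4·(-7)=-1.75
n=1: y=-1.75, sp=-2, e=sp−y=-0.25; I=-2.25, D=e−e_prev=1.75; u=1·(-0.25)+1/2·(-2.25)+2·1.75=2.125; next y=4/5·(-1.75)+1/4·2.125=-0.86875
n=2: y=-0.86875, sp=-2, e=sp−y=-1.13125; I=-3.38125, D=e−e_prev=-0.88125; u=1·(-1.13125)+1/2·(-3.38125)+2·(-0.88125)=-4.584375; next y=4/5·(-0.86875)+1/4·(-4.584375)≈-1.841094
n=3: y≈-1.841094, sp=-2, e=sp−y≈-0.158906; I≈-3.540156, D=e−e_prev≈0.972344; u=1·(-0.158906)+1/2·(-3.540156)+2·0.972344≈0.015703; next y=4/5·(-1.841094)+1/4·0.015703≈-1.468949
n=4: y≈-1.468949, sp=-2, e=sp−y≈-0.531051; I≈-4.071207, D=e−e_prev≈-0.372145; u=1·(-0.531051)+1/2·(-4.071207)+2·(-0.372145)≈-3.310943; next y=4/5·(-1.468949)+1/4·(-3.310943)≈-2.002895
n=5: y≈-2.002895, sp=-2, e=sp−y≈0.002895; I≈-4.068312, D=e−e_prev≈0.533946; u=1·0.002895+1/2·(-4.068312)+2·0.533946≈-0.963369; next y=4/5·(-2.002895)+1/4·(-0.963369)≈-1.843158
n=6: y≈-1.843158, sp=-3, e=sp−y≈-1.156842; I≈-5.225153, D=e−e_prev≈-1.159737; u=1·(-1.156842)+1/2·(-5.225153)+2·(-1.159737)≈-6.088892; next y=4/5·(-1.843158)+1/4·(-6.088892)≈-2.996750
n=7: y≈-2.996750, sp=-3, e=sp−y≈-0.003250; I≈-5.228404, D=e−e_prev≈1.153591; u=1·(-0.003250)+1/2·(-5.228404)+2·1.153591≈-0.310269; next y=4/5·(-2.996750)+1/4·(-0.310269)≈-2.474967
n=8: y≈-2.474967, sp=-3, e=sp−y≈-0.525033; I≈-5.753437, D=e−e_prev≈-0.521783; u=1·(-0.525033)+1/2·(-5.753437)+2·(-0.521783)≈-4.445316; next y=4/5·(-2.474967)+1/4·(-4.445316)≈-3.091303
n=9: y≈-3.091303, sp=-3, e=sp−y≈0.091303; I≈-5.662134, D=e−e_prev≈0.616336; u=1·0.091303+1/2·(-5.662134)+2·0.616336≈-1.507093; next y=4/5·(-3.091303)+1/4·(-1.507093)≈-2.849815
n=10: y≈-2.849815, sp=-3, e=sp−y≈-0.150185; I≈-5.812318, D=e−e_prev≈-0.241487; u=1·(-0.150185)+1/2·(-5.812318)+2·(-0.241487)≈-3.539318; next y=4/5·(-2.849815)+1/4·(-3.539318)≈-3.164682

0 -2 -7.000 0.000
1 -2 2.125 -1.750
2 -2 -4.584 -0.869
3 -2 0.016 -1.841
4 -2 -3.311 -1.469
5 -2 -0.963 -2.003
6 -3 -6.089 -1.843
7 -3 -0.310 -2.997
8 -3 -4.445 -2.475
9 -3 -1.507 -3.091
10 -3 -3.539 -2.850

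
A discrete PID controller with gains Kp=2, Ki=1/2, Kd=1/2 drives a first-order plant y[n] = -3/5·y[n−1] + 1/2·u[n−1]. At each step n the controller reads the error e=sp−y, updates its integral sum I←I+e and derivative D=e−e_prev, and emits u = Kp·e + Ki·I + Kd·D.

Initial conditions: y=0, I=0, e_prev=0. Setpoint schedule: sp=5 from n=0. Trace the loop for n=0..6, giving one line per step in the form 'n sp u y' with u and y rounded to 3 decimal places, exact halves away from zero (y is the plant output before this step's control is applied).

0 5 15.000 0.000
1 5 -7.500 7.500
2 5 42.250 -8.250
3 5 -61.975 26.075
4 5 162.773 -46.633
5 5 -315.760 109.366
6 5 708.652 -223.499

(exact arithmetic carried between steps; '≈' marks a value shown rounded to 6 d.p. or computed from one; I and e_prev carry over from the previous line; the table rounds u and y to 3 d.p., halves away from zero)
n=0: y=0, sp=5, e=sp−y=5; I=5, D=e−e_prev=5; u=2·5+1/2·5+1/2·5=15; next y=-3/5·0+1/2·15=7.5
n=1: y=7.5, sp=5, e=sp−y=-2.5; I=2.5, D=e−e_prev=-7.5; u=2·(-2.5)+1/2·2.5+1/2·(-7.5)=-7.5; next y=-3/5·7.5+1/2·(-7.5)=-8.25
n=2: y=-8.25, sp=5, e=sp−y=13.25; I=15.75, D=e−e_prev=15.75; u=2·13.25+1/2·15.75+1/2·15.75=42.25; next y=-3/5·(-8.25)+1/2·42.25=26.075
n=3: y=26.075, sp=5, e=sp−y=-21.075; I=-5.325, D=e−e_prev=-34.325; u=2·(-21.075)+1/2·(-5.325)+1/2·(-34.325)=-61.975; next y=-3/5·26.075+1/2·(-61.975)=-46.6325
n=4: y=-46.6325, sp=5, e=sp−y=51.6325; I=46.3075, D=e−e_prev=72.7075; u=2·51.6325+1/2·46.3075+1/2·72.7075=162.7725; next y=-3/5·(-46.6325)+1/2·162.7725=109.36575
n=5: y=109.36575, sp=5, e=sp−y=-104.36575; I=-58.05825, D=e−e_prev=-155.99825; u=2·(-104.36575)+1/2·(-58.05825)+1/2·(-155.99825)=-315.75975; next y=-3/5·109.36575+1/2·(-315.75975)=-223.499325
n=6: y=-223.499325, sp=5, e=sp−y=228.499325; I=170.441075, D=e−e_prev=332.865075; u=2·228.499325+1/2·170.441075+1/2·332.865075=708.651725; next y=-3/5·(-223.499325)+1/2·708.651725≈488.425458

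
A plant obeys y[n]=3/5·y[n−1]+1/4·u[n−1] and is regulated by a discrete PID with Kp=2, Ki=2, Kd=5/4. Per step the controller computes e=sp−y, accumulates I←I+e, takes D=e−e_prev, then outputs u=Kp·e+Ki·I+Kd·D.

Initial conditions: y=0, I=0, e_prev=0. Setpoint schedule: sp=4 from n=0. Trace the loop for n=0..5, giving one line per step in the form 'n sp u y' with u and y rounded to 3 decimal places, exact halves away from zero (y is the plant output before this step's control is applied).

0 4 21.000 0.000
1 4 -3.563 5.250
2 4 16.201 2.259
3 4 -0.575 5.406
4 4 12.653 3.100
5 4 1.473 5.023

(exact arithmetic carried between steps; '≈' marks a value shown rounded to 6 d.p. or computed from one; I and e_prev carry over from the previous line; the table rounds u and y to 3 d.p., halves away from zero)
n=0: y=0, sp=4, e=sp−y=4; I=4, D=e−e_prev=4; u=2·4+2·4+5/4·4=21; next y=3/5·0+1/4·21=5.25
n=1: y=5.25, sp=4, e=sp−y=-1.25; I=2.75, D=e−e_prev=-5.25; u=2·(-1.25)+2·2.75+5/4·(-5.25)=-3.5625; next y=3/5·5.25+1/4·(-3.5625)=2.259375
n=2: y=2.259375, sp=4, e=sp−y=1.740625; I=4.490625, D=e−e_prev=2.990625; u=2·1.740625+2·4.490625+5/4·2.990625≈16.200781; next y=3/5·2.259375+1/4·16.200781≈5.405820
n=3: y≈5.405820, sp=4, e=sp−y≈-1.405820; I≈3.084805, D=e−e_prev≈-3.146445; u=2·(-1.405820)+2·3.084805+5/4·(-3.146445)≈-0.575088; next y=3/5·5.405820+1/4·(-0.575088)≈3.099720
n=4: y≈3.099720, sp=4, e=sp−y≈0.900280; I≈3.985084, D=e−e_prev≈2.306100; u=2·0.900280+2·3.985084+5/4·2.306100≈12.653354; next y=3/5·3.099720+1/4·12.653354≈5.023171
n=5: y≈5.023171, sp=4, e=sp−y≈-1.023171; I≈2.961914, D=e−e_prev≈-1.923450; u=2·(-1.023171)+2·2.961914+5/4·(-1.923450)≈1.473174; next y=3/5·5.023171+1/4·1.473174≈3.382196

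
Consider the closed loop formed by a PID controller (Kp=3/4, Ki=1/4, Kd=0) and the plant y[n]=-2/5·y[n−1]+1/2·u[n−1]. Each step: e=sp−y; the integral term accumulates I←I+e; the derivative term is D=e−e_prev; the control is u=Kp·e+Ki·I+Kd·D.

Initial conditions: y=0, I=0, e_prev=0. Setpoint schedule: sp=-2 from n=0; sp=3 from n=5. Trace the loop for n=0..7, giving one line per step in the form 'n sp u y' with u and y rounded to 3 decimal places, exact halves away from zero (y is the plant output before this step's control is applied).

0 -2 -2.000 0.000
1 -2 -1.500 -1.000
2 -2 -2.400 -0.350
3 -2 -2.103 -1.060
4 -2 -2.770 -0.627
5 3 2.394 -1.134
6 3 0.642 1.650
7 3 2.969 -0.339

(exact arithmetic carried between steps; '≈' marks a value shown rounded to 6 d.p. or computed from one; I and e_prev carry over from the previous line; the table rounds u and y to 3 d.p., halves away from zero)
n=0: y=0, sp=-2, e=sp−y=-2; I=-2, D=e−e_prev=-2; u=3/4·(-2)+1/4·(-2)+0·(-2)=-2; next y=-2/5·0+1/2·(-2)=-1
n=1: y=-1, sp=-2, e=sp−y=-1; I=-3, D=e−e_prev=1; u=3/4·(-1)+1/4·(-3)+0·1=-1.5; next y=-2/5·(-1)+1/2·(-1.5)=-0.35
n=2: y=-0.35, sp=-2, e=sp−y=-1.65; I=-4.65, D=e−e_prev=-0.65; u=3/4·(-1.65)+1/4·(-4.65)+0·(-0.65)=-2.4; next y=-2/5·(-0.35)+1/2·(-2.4)=-1.06
n=3: y=-1.06, sp=-2, e=sp−y=-0.94; I=-5.59, D=e−e_prev=0.71; u=3/4·(-0.94)+1/4·(-5.59)+0·0.71=-2.1025; next y=-2/5·(-1.06)+1/2·(-2.1025)=-0.62725
n=4: y=-0.62725, sp=-2, e=sp−y=-1.37275; I=-6.96275, D=e−e_prev=-0.43275; u=3/4·(-1.37275)+1/4·(-6.96275)+0·(-0.43275)=-2.77025; next y=-2/5·(-0.62725)+1/2·(-2.77025)=-1.134225
n=5: y=-1.134225, sp=3, e=sp−y=4.134225; I=-2.828525, D=e−e_prev=5.506975; u=3/4·4.134225+1/4·(-2.828525)+0·5.506975≈2.393538; next y=-2/5·(-1.134225)+1/2·2.393538≈1.650459
n=6: y≈1.650459, sp=3, e=sp−y≈1.349541; I≈-1.478984, D=e−e_prev≈-2.784684; u=3/4·1.349541+1/4·(-1.478984)+0·(-2.784684)≈0.64241; next y=-2/5·1.650459+1/2·0.64241≈-0.338979
n=7: y≈-0.338979, sp=3, e=sp−y≈3.338979; I≈1.859995, D=e−e_prev≈1.989437; u=3/4·3.338979+1/4·1.859995+0·1.989437≈2.969233; next y=-2/5·(-0.338979)+1/2·2.969233≈1.620208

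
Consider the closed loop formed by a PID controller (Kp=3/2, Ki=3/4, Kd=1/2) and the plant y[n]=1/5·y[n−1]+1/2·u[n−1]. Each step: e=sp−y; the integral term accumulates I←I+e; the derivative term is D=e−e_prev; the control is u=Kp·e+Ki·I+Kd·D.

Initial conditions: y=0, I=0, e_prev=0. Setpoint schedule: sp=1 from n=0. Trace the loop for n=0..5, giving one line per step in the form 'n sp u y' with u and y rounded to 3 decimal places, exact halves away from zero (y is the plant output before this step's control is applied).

0 1 2.750 0.000
1 1 -0.781 1.375
2 1 3.724 -0.116
3 1 -1.560 1.839
4 1 4.979 -0.412
5 1 -2.840 2.407

(exact arithmetic carried between steps; '≈' marks a value shown rounded to 6 d.p. or computed from one; I and e_prev carry over from the previous line; the table rounds u and y to 3 d.p., halves away from zero)
n=0: y=0, sp=1, e=sp−y=1; I=1, D=e−e_prev=1; u=3/2·1+3/4·1+1/2·1=2.75; next y=1/5·0+1/2·2.75=1.375
n=1: y=1.375, sp=1, e=sp−y=-0.375; I=0.625, D=e−e_prev=-1.375; u=3/2·(-0.375)+3/4·0.625+1/2·(-1.375)=-0.78125; next y=1/5·1.375+1/2·(-0.78125)=-0.115625
n=2: y=-0.115625, sp=1, e=sp−y=1.115625; I=1.740625, D=e−e_prev=1.490625; u=3/2·1.115625+3/4·1.740625+1/2·1.490625≈3.724219; next y=1/5·(-0.115625)+1/2·3.724219≈1.838984
n=3: y≈1.838984, sp=1, e=sp−y≈-0.838984; I≈0.901641, D=e−e_prev≈-1.954609; u=3/2·(-0.838984)+3/4·0.901641+1/2·(-1.954609)≈-1.559551; next y=1/5·1.838984+1/2·(-1.559551)≈-0.411979
n=4: y≈-0.411979, sp=1, e=sp−y≈1.411979; I≈2.313619, D=e−e_prev≈2.250963; u=3/2·1.411979+3/4·2.313619+1/2·2.250963≈4.978664; next y=1/5·(-0.411979)+1/2·4.978664≈2.406936
n=5: y≈2.406936, sp=1, e=sp−y≈-1.406936; I≈0.906683, D=e−e_prev≈-2.818915; u=3/2·(-1.406936)+3/4·0.906683+1/2·(-2.818915)≈-2.839849; next y=1/5·2.406936+1/2·(-2.839849)≈-0.938537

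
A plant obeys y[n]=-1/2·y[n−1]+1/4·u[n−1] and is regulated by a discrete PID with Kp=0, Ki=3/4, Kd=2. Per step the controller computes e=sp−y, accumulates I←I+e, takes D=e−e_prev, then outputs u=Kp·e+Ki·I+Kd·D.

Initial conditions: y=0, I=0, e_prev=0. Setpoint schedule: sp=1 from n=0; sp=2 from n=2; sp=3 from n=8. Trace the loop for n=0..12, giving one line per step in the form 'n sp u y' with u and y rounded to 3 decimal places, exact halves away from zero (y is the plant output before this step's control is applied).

0 1 2.750 0.000
1 1 -0.391 0.688
2 2 7.073 -0.441
3 2 -2.037 1.989
4 2 12.437 -1.504
5 2 -6.674 3.861
6 2 23.176 -3.599
7 2 -18.326 7.594
8 3 46.537 -8.378
9 3 -45.427 15.823
10 3 89.861 -19.268
11 3 -104.883 32.099
12 3 180.545 -42.270

(exact arithmetic carried between steps; '≈' marks a value shown rounded to 6 d.p. or computed from one; I and e_prev carry over from the previous line; the table rounds u and y to 3 d.p., halves away from zero)
n=0: y=0, sp=1, e=sp−y=1; I=1, D=e−e_prev=1; u=0·1+3/4·1+2·1=2.75; next y=-1/2·0+1/4·2.75=0.6875
n=1: y=0.6875, sp=1, e=sp−y=0.3125; I=1.3125, D=e−e_prev=-0.6875; u=0·0.3125+3/4·1.3125+2·(-0.6875)=-0.390625; next y=-1/2·0.6875+1/4·(-0.390625)≈-0.441406
n=2: y≈-0.441406, sp=2, e=sp−y≈2.441406; I≈3.753906, D=e−e_prev≈2.128906; u=0·2.441406+3/4·3.753906+2·2.128906≈7.073242; next y=-1/2·(-0.441406)+1/4·7.073242≈1.989014
n=3: y≈1.989014, sp=2, e=sp−y≈0.010986; I≈3.764893, D=e−e_prev≈-2.430420; u=0·0.010986+3/4·3.764893+2·(-2.430420)≈-2.037170; next y=-1/2·1.989014+1/4·(-2.037170)≈-1.503799
n=4: y≈-1.503799, sp=2, e=sp−y≈3.503799; I≈7.268692, D=e−e_prev≈3.492813; u=0·3.503799+3/4·7.268692+2·3.492813≈12.437145; next y=-1/2·(-1.503799)+1/4·12.437145≈3.861186
n=5: y≈3.861186, sp=2, e=sp−y≈-1.861186; I≈5.407506, D=e−e_prev≈-5.364985; u=0·(-1.861186)+3/4·5.407506+2·(-5.364985)≈-6.674341; next y=-1/2·3.861186+1/4·(-6.674341)≈-3.599178
n=6: y≈-3.599178, sp=2, e=sp−y≈5.599178; I≈11.006684, D=e−e_prev≈7.460364; u=0·5.599178+3/4·11.006684+2·7.460364≈23.175742; next y=-1/2·(-3.599178)+1/4·23.175742≈7.593525
n=7: y≈7.593525, sp=2, e=sp−y≈-5.593525; I≈5.413160, D=e−e_prev≈-11.192703; u=0·(-5.593525)+3/4·5.413160+2·(-11.192703)≈-18.325536; next y=-1/2·7.593525+1/4·(-18.325536)≈-8.378146
n=8: y≈-8.378146, sp=3, e=sp−y≈11.378146; I≈16.791306, D=e−e_prev≈16.971671; u=0·11.378146+3/4·16.791306+2·16.971671≈46.536822; next y=-1/2·(-8.378146)+1/4·46.536822≈15.823279
n=9: y≈15.823279, sp=3, e=sp−y≈-12.823279; I≈3.968027, D=e−e_prev≈-24.201425; u=0·(-12.823279)+3/4·3.968027+2·(-24.201425)≈-45.426830; next y=-1/2·15.823279+1/4·(-45.426830)≈-19.268347
n=10: y≈-19.268347, sp=3, e=sp−y≈22.268347; I≈26.236374, D=e−e_prev≈35.091626; u=0·22.268347+3/4·26.236374+2·35.091626≈89.860532; next y=-1/2·(-19.268347)+1/4·89.860532≈32.099306
n=11: y≈32.099306, sp=3, e=sp−y≈-29.099306; I≈-2.862932, D=e−e_prev≈-51.367653; u=0·(-29.099306)+3/4·(-2.862932)+2·(-51.367653)≈-104.882505; next y=-1/2·32.099306+1/4·(-104.882505)≈-42.270279
n=12: y≈-42.270279, sp=3, e=sp−y≈45.270279; I≈42.407347, D=e−e_prev≈74.369586; u=0·45.270279+3/4·42.407347+2·74.369586≈180.544682; next y=-1/2·(-42.270279)+1/4·180.544682≈66.271310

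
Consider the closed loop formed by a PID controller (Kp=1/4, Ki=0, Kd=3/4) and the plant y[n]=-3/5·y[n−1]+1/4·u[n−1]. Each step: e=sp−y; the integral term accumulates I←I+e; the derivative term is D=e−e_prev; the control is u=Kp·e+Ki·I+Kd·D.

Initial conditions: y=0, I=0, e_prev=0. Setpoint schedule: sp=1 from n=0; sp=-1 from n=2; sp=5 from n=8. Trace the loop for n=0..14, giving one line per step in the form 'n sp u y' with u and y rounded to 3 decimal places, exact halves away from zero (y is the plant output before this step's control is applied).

(exact arithmetic carried between steps; '≈' marks a value shown rounded to 6 d.p. or computed from one; I and e_prev carry over from the previous line; the table rounds u and y to 3 d.p., halves away from zero)
n=0: y=0, sp=1, e=sp−y=1; I=1, D=e−e_prev=1; u=1/4·1+0·1+3/4·1=1; next y=-3/5·0+1/4·1=0.25
n=1: y=0.25, sp=1, e=sp−y=0.75; I=1.75, D=e−e_prev=-0.25; u=1/4·0.75+0·1.75+3/4·(-0.25)=0; next y=-3/5·0.25+1/4·0=-0.15
n=2: y=-0.15, sp=-1, e=sp−y=-0.85; I=0.9, D=e−e_prev=-1.6; u=1/4·(-0.85)+0·0.9+3/4·(-1.6)=-1.4125; next y=-3/5·(-0.15)+1/4·(-1.4125)=-0.263125
n=3: y=-0.263125, sp=-1, e=sp−y=-0.736875; I=0.163125, D=e−e_prev=0.113125; u=1/4·(-0.736875)+0·0.163125+3/4·0.113125=-0.099375; next y=-3/5·(-0.263125)+1/4·(-0.099375)≈0.133031
n=4: y≈0.133031, sp=-1, e=sp−y≈-1.133031; I≈-0.969906, D=e−e_prev≈-0.396156; u=1/4·(-1.133031)+0·(-0.969906)+3/4·(-0.396156)≈-0.580375; next y=-3/5·0.133031+1/4·(-0.580375)≈-0.224913
n=5: y≈-0.224913, sp=-1, e=sp−y≈-0.775088; I≈-1.744994, D=e−e_prev≈0.357944; u=1/4·(-0.775088)+0·(-1.744994)+3/4·0.357944≈0.074686; next y=-3/5·(-0.224913)+1/4·0.074686≈0.153619
n=6: y≈0.153619, sp=-1, e=sp−y≈-1.153619; I≈-2.898613, D=e−e_prev≈-0.378531; u=1/4·(-1.153619)+0·(-2.898613)+3/4·(-0.378531)≈-0.572303; next y=-3/5·0.153619+1/4·(-0.572303)≈-0.235247
n=7: y≈-0.235247, sp=-1, e=sp−y≈-0.764753; I≈-3.663366, D=e−e_prev≈0.388866; u=1/4·(-0.764753)+0·(-3.663366)+3/4·0.388866≈0.100461; next y=-3/5·(-0.235247)+1/4·0.100461≈0.166264
n=8: y≈0.166264, sp=5, e=sp−y≈4.833736; I≈1.170371, D=e−e_prev≈5.598489; u=1/4·4.833736+0·1.170371+3/4·5.598489≈5.407301; next y=-3/5·0.166264+1/4·5.407301≈1.252067
n=9: y≈1.252067, sp=5, e=sp−y≈3.747933; I≈4.918304, D=e−e_prev≈-1.085803; u=1/4·3.747933+0·4.918304+3/4·(-1.085803)≈0.122631; next y=-3/5·1.252067+1/4·0.122631≈-0.720583
n=10: y≈-0.720583, sp=5, e=sp−y≈5.720583; I≈10.638886, D=e−e_prev≈1.972649; u=1/4·5.720583+0·10.638886+3/4·1.972649≈2.909633; next y=-3/5·(-0.720583)+1/4·2.909633≈1.159758
n=11: y≈1.159758, sp=5, e=sp−y≈3.840242; I≈14.479129, D=e−e_prev≈-1.880340; u=1/4·3.840242+0·14.479129+3/4·(-1.880340)≈-0.450195; next y=-3/5·1.159758+1/4·(-0.450195)≈-0.808403
n=12: y≈-0.808403, sp=5, e=sp−y≈5.808403; I≈20.287532, D=e−e_prev≈1.968161; u=1/4·5.808403+0·20.287532+3/4·1.968161≈2.928222; next y=-3/5·(-0.808403)+1/4·2.928222≈1.217097
n=13: y≈1.217097, sp=5, e=sp−y≈3.782903; I≈24.070435, D=e−e_prev≈-2.025501; u=1/4·3.782903+0·24.070435+3/4·(-2.025501)≈-0.573400; next y=-3/5·1.217097+1/4·(-0.573400)≈-0.873608
n=14: y≈-0.873608, sp=5, e=sp−y≈5.873608; I≈29.944043, D=e−e_prev≈2.090706; u=1/4·5.873608+0·29.944043+3/4·2.090706≈3.036431; next y=-3/5·(-0.873608)+1/4·3.036431≈1.283273

0 1 1.000 0.000
1 1 0.000 0.250
2 -1 -1.413 -0.150
3 -1 -0.099 -0.263
4 -1 -0.580 0.133
5 -1 0.075 -0.225
6 -1 -0.572 0.154
7 -1 0.100 -0.235
8 5 5.407 0.166
9 5 0.123 1.252
10 5 2.910 -0.721
11 5 -0.450 1.160
12 5 2.928 -0.808
13 5 -0.573 1.217
14 5 3.036 -0.874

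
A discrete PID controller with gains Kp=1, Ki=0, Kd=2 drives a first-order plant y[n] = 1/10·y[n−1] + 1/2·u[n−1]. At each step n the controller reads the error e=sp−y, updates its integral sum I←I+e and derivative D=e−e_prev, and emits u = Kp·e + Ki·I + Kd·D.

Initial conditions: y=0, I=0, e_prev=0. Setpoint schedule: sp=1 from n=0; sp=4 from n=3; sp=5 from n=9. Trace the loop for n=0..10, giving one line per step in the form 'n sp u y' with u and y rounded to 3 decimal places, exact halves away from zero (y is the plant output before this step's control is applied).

0 1 3.000 0.000
1 1 -3.500 1.500
2 1 8.800 -1.600
3 4 -5.920 4.240
4 4 20.088 -2.536
5 4 -30.443 9.790
6 4 66.308 -14.243
7 4 -119.675 31.730
8 4 237.454 -56.665
9 5 -445.510 113.060
10 5 865.468 -211.449

(exact arithmetic carried between steps; '≈' marks a value shown rounded to 6 d.p. or computed from one; I and e_prev carry over from the previous line; the table rounds u and y to 3 d.p., halves away from zero)
n=0: y=0, sp=1, e=sp−y=1; I=1, D=e−e_prev=1; u=1·1+0·1+2·1=3; next y=1/10·0+1/2·3=1.5
n=1: y=1.5, sp=1, e=sp−y=-0.5; I=0.5, D=e−e_prev=-1.5; u=1·(-0.5)+0·0.5+2·(-1.5)=-3.5; next y=1/10·1.5+1/2·(-3.5)=-1.6
n=2: y=-1.6, sp=1, e=sp−y=2.6; I=3.1, D=e−e_prev=3.1; u=1·2.6+0·3.1+2·3.1=8.8; next y=1/10·(-1.6)+1/2·8.8=4.24
n=3: y=4.24, sp=4, e=sp−y=-0.24; I=2.86, D=e−e_prev=-2.84; u=1·(-0.24)+0·2.86+2·(-2.84)=-5.92; next y=1/10·4.24+1/2·(-5.92)=-2.536
n=4: y=-2.536, sp=4, e=sp−y=6.536; I=9.396, D=e−e_prev=6.776; u=1·6.536+0·9.396+2·6.776=20.088; next y=1/10·(-2.536)+1/2·20.088=9.7904
n=5: y=9.7904, sp=4, e=sp−y=-5.7904; I=3.6056, D=e−e_prev=-12.3264; u=1·(-5.7904)+0·3.6056+2·(-12.3264)=-30.4432; next y=1/10·9.7904+1/2·(-30.4432)=-14.24256
n=6: y=-14.24256, sp=4, e=sp−y=18.24256; I=21.84816, D=e−e_prev=24.03296; u=1·18.24256+0·21.84816+2·24.03296=66.30848; next y=1/10·(-14.24256)+1/2·66.30848=31.729984
n=7: y=31.729984, sp=4, e=sp−y=-27.729984; I=-5.881824, D=e−e_prev=-45.972544; u=1·(-27.729984)+0·(-5.881824)+2·(-45.972544)=-119.675072; next y=1/10·31.729984+1/2·(-119.675072)≈-56.664538
n=8: y≈-56.664538, sp=4, e=sp−y≈60.664538; I≈54.782714, D=e−e_prev≈88.394522; u=1·60.664538+0·54.782714+2·88.394522≈237.453581; next y=1/10·(-56.664538)+1/2·237.453581≈113.060337
n=9: y≈113.060337, sp=5, e=sp−y≈-108.060337; I≈-53.277623, D=e−e_prev≈-168.724874; u=1·(-108.060337)+0·(-53.277623)+2·(-168.724874)≈-445.510085; next y=1/10·113.060337+1/2·(-445.510085)≈-211.449009
n=10: y≈-211.449009, sp=5, e=sp−y≈216.449009; I≈163.171386, D=e−e_prev≈324.509346; u=1·216.449009+0·163.171386+2·324.509346≈865.467700; next y=1/10·(-211.449009)+1/2·865.467700≈411.588949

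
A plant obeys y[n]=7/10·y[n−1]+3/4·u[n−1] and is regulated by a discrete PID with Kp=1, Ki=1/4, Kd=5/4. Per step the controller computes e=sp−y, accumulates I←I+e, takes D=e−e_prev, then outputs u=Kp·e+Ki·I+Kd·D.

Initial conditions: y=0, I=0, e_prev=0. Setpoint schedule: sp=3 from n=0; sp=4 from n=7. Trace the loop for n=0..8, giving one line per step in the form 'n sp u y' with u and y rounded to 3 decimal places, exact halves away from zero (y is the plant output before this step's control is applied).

(exact arithmetic carried between steps; '≈' marks a value shown rounded to 6 d.p. or computed from one; I and e_prev carry over from the previous line; the table rounds u and y to 3 d.p., halves away from zero)
n=0: y=0, sp=3, e=sp−y=3; I=3, D=e−e_prev=3; u=1·3+1/4·3+5/4·3=7.5; next y=7/10·0+3/4·7.5=5.625
n=1: y=5.625, sp=3, e=sp−y=-2.625; I=0.375, D=e−e_prev=-5.625; u=1·(-2.625)+1/4·0.375+5/4·(-5.625)=-9.5625; next y=7/10·5.625+3/4·(-9.5625)=-3.234375
n=2: y=-3.234375, sp=3, e=sp−y=6.234375; I=6.609375, D=e−e_prev=8.859375; u=1·6.234375+1/4·6.609375+5/4·8.859375≈18.960938; next y=7/10·(-3.234375)+3/4·18.960938≈11.956641
n=3: y≈11.956641, sp=3, e=sp−y≈-8.956641; I≈-2.347266, D=e−e_prev≈-15.191016; u=1·(-8.956641)+1/4·(-2.347266)+5/4·(-15.191016)≈-28.532227; next y=7/10·11.956641+3/4·(-28.532227)≈-13.029521
n=4: y≈-13.029521, sp=3, e=sp−y≈16.029521; I≈13.682256, D=e−e_prev≈24.986162; u=1·16.029521+1/4·13.682256+5/4·24.986162≈50.682788; next y=7/10·(-13.029521)+3/4·50.682788≈28.891426
n=5: y≈28.891426, sp=3, e=sp−y≈-25.891426; I≈-12.209170, D=e−e_prev≈-41.920948; u=1·(-25.891426)+1/4·(-12.209170)+5/4·(-41.920948)≈-81.344903; next y=7/10·28.891426+3/4·(-81.344903)≈-40.784679
n=6: y≈-40.784679, sp=3, e=sp−y≈43.784679; I≈31.575509, D=e−e_prev≈69.676105; u=1·43.784679+1/4·31.575509+5/4·69.676105≈138.773687; next y=7/10·(-40.784679)+3/4·138.773687≈75.530990
n=7: y≈75.530990, sp=4, e=sp−y≈-71.530990; I≈-39.955481, D=e−e_prev≈-115.315669; u=1·(-71.530990)+1/4·(-39.955481)+5/4·(-115.315669)≈-225.664447; next y=7/10·75.530990+3/4·(-225.664447)≈-116.376642
n=8: y≈-116.376642, sp=4, e=sp−y≈120.376642; I≈80.421161, D=e−e_prev≈191.907633; u=1·120.376642+1/4·80.421161+5/4·191.907633≈380.366473; next y=7/10·(-116.376642)+3/4·380.366473≈203.811205

0 3 7.500 0.000
1 3 -9.563 5.625
2 3 18.961 -3.234
3 3 -28.532 11.957
4 3 50.683 -13.030
5 3 -81.345 28.891
6 3 138.774 -40.785
7 4 -225.664 75.531
8 4 380.366 -116.377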